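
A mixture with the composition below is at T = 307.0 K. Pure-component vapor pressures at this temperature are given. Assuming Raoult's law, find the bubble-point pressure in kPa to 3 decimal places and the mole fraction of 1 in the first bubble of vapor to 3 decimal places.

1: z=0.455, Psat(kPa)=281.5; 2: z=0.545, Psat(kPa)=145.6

Pbub = 207.435 kPa, y_1 = 0.617

At the bubble point ψ → 0, so ΣzᵢKᵢ = 1 with Kᵢ = Pᵢˢᵃᵗ/P ⇒ P = ΣzᵢPᵢˢᵃᵗ.
P = 0.455·281.5 + 0.545·145.6 = 207.435 kPa
yᵢ = zᵢPᵢˢᵃᵗ/P ⇒ y_1 = 0.455·281.5/207.435 = 0.617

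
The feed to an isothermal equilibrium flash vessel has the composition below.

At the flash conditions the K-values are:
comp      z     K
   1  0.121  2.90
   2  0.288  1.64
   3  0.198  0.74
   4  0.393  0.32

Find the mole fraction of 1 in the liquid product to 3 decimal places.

x_1 = 0.095

Material balance + equilibrium reduce to Σ zᵢ(Kᵢ−1)/(1+ψ(Kᵢ−1)) = 0.
Check two-phase: ΣzᵢKᵢ = 1.095 > 1 and Σzᵢ/Kᵢ = 1.713 > 1, so g(0) = 0.095 > 0 and g(1) = -0.713 < 0.
Newton–Raphson from ψ = 0.5:
  ψ = 0.500: g = -0.2065, g' = -0.617 → ψ = 0.165
  ψ = 0.165: g = -0.0133, g' = -0.595 → ψ = 0.143
Converged at ψ = 0.143.
Compositions from xᵢ = zᵢ/(1+ψ(Kᵢ−1)), yᵢ = Kᵢxᵢ:
  1: x = 0.095, y = 0.276
  2: x = 0.264, y = 0.433
  3: x = 0.206, y = 0.152
  4: x = 0.435, y = 0.139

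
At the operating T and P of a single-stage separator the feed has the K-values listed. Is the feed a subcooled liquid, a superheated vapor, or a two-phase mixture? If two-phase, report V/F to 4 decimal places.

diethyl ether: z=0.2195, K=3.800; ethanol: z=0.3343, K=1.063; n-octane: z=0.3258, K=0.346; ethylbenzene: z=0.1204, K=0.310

ΣzᵢKᵢ = 1.3395; Σzᵢ/Kᵢ = 1.7023.
Both exceed 1, so a two-phase solution exists.
Rachford–Rice: g(ψ) = Σ zᵢ(Kᵢ−1)/(1+ψ(Kᵢ−1)) = 0.
Newton–Raphson from ψ = 0.49:
  ψ = 0.4900: g = -0.15953, g' = -0.7397 → ψ = 0.2743
  ψ = 0.2743: g = 0.00617, g' = -0.8459 → ψ = 0.2816
  ψ = 0.2816: g = 0.00003, g' = -0.8369 → ψ = 0.2817
Converged at ψ = 0.2817.

two-phase, V/F = 0.2817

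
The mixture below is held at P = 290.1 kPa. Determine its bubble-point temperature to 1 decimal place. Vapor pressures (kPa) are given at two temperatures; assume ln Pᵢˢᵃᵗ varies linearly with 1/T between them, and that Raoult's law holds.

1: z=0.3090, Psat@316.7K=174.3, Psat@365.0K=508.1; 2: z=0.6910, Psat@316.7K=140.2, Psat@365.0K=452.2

T = 342.9 K

Bubble-point temperature: ΣzᵢPᵢˢᵃᵗ(T) = P. Interpolate ln Pᵢˢᵃᵗ = aᵢ + bᵢ/T.
  T = 316.7 K: ΣzᵢPᵢˢᵃᵗ = 150.74 kPa
  T = 365.0 K: ΣzᵢPᵢˢᵃᵗ = 469.47 kPa
  T = 340.9 K: ΣzᵢPᵢˢᵃᵗ = 277.19 kPa
  T = 352.9 K: ΣzᵢPᵢˢᵃᵗ = 363.58 kPa
  T = 346.9 K: ΣzᵢPᵢˢᵃᵗ = 318.20 kPa
  T = 343.9 K: ΣzᵢPᵢˢᵃᵗ = 297.17 kPa
  T = 342.4 K: ΣzᵢPᵢˢᵃᵗ = 287.05 kPa
Interpolating between 342.4 K and 343.9 K gives T ≈ 342.9 K.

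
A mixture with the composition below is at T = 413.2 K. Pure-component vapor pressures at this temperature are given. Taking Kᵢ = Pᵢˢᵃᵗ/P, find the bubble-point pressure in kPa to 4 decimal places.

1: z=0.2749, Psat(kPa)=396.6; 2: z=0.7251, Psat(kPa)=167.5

Pbub = 230.4796 kPa

At the bubble point ψ → 0, so ΣzᵢKᵢ = 1 with Kᵢ = Pᵢˢᵃᵗ/P ⇒ P = ΣzᵢPᵢˢᵃᵗ.
P = 0.2749·396.6 + 0.7251·167.5 = 230.4796 kPa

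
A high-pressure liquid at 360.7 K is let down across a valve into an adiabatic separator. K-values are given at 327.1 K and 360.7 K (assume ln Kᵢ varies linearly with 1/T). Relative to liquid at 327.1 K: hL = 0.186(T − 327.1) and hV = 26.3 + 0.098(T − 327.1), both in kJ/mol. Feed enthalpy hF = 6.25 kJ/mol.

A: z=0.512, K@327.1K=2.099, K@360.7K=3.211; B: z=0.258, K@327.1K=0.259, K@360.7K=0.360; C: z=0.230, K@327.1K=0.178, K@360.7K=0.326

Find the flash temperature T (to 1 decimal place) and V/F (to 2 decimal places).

T = 328.3 K, V/F = 0.23

Adiabatic flash: solve Rachford–Rice at each trial T, then check hF = ψ·hV(T) + (1−ψ)·hL(T).
  T = 327.1 K: K = (2.099, 0.259, 0.178), RR gives ψ = 0.213, H_out = 5.594 kJ/mol
  T = 360.7 K: K = (3.211, 0.360, 0.326), RR gives ψ = 0.559, H_out = 19.309 kJ/mol
  T = 343.9 K: K = (2.623, 0.308, 0.244), RR gives ψ = 0.408, H_out = 13.250 kJ/mol
  T = 335.5 K: K = (2.353, 0.283, 0.209), RR gives ψ = 0.320, H_out = 9.741 kJ/mol
  T = 331.3 K: K = (2.224, 0.271, 0.193), RR gives ψ = 0.270, H_out = 7.770 kJ/mol
  T = 329.2 K: K = (2.161, 0.265, 0.186), RR gives ψ = 0.242, H_out = 6.712 kJ/mol
Linear interpolation between T = 327.1 (H_out = 5.594) and T = 329.2 (H_out = 6.712) on hF = 6.25 gives T ≈ 328.3 K, at which ψ = 0.23.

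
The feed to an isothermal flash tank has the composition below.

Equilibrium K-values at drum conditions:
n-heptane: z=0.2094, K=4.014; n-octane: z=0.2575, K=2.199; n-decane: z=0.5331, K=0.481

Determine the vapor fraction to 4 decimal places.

Rachford–Rice: g(ψ) = Σ zᵢ(Kᵢ−1)/(1+ψ(Kᵢ−1)) = 0.
g(0) = ΣzᵢKᵢ − 1 = 0.6632 and g(1) = 1 − Σzᵢ/Kᵢ = -0.2776, so a root lies in (0, 1).
Iterate (Newton) starting at ψ = 0.5:
  ψ = 0.5000: g = 0.07113, g' = -0.7092 → ψ = 0.6003
  ψ = 0.6003: g = 0.00230, g' = -0.6692 → ψ = 0.6037
Converged at ψ = 0.6037.

ψ = 0.6037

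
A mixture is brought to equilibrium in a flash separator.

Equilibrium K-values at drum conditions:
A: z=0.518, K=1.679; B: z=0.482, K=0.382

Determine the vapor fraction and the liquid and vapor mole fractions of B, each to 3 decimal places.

Let ψ = V/F and solve Σ zᵢ(Kᵢ−1)/(1+ψ(Kᵢ−1)) = 0.
g(0) = ΣzᵢKᵢ − 1 = 0.054 and g(1) = 1 − Σzᵢ/Kᵢ = -0.570, so a root lies in (0, 1).
Binary case is linear: z₁(K₁−1)(1+ψ(K₂−1)) + z₂(K₂−1)(1+ψ(K₁−1)) = 0
⇒ ψ = [z₁(K₁−1)+z₂(K₂−1)] / [−(K₁−1)(K₂−1)] = 0.0538/0.4196 = 0.128
Compositions from xᵢ = zᵢ/(1+ψ(Kᵢ−1)), yᵢ = Kᵢxᵢ:
  A: x = 0.476, y = 0.800
  B: x = 0.524, y = 0.200

ψ = 0.128, x_B = 0.524, y_B = 0.200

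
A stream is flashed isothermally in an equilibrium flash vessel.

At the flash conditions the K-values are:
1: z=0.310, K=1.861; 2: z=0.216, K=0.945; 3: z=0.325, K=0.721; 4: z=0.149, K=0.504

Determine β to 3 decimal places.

Material balance + equilibrium reduce to Σ zᵢ(Kᵢ−1)/(1+β(Kᵢ−1)) = 0.
g(0) = ΣzᵢKᵢ − 1 = 0.090 and g(1) = 1 − Σzᵢ/Kᵢ = -0.142, so a root lies in (0, 1).
Newton–Raphson from β = 0.5:
  β = 0.500: g = -0.0293, g' = -0.212 → β = 0.362
  β = 0.362: g = 0.0005, g' = -0.220 → β = 0.364
Converged at β = 0.364.

β = 0.364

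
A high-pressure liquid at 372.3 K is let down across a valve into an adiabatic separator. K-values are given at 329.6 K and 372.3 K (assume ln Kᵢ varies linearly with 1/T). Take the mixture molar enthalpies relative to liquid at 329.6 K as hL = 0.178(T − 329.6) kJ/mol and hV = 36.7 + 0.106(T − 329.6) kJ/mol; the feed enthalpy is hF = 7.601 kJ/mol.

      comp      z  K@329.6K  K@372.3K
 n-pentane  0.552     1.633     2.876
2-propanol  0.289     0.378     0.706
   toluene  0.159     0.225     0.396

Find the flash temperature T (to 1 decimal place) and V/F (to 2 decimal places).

Adiabatic flash: solve Rachford–Rice at each trial T, then check hF = ψ·hV(T) + (1−ψ)·hL(T).
  T = 329.6 K: K = (1.633, 0.378, 0.225), RR gives ψ = 0.108, H_out = 3.953 kJ/mol
  T = 372.3 K: K = (2.876, 0.706, 0.396), RR gives ψ = 0.996, H_out = 41.082 kJ/mol
  T = 351.0 K: K = (2.206, 0.527, 0.304), RR gives ψ = 0.608, H_out = 25.201 kJ/mol
  T = 340.3 K: K = (1.907, 0.449, 0.263), RR gives ψ = 0.394, H_out = 16.066 kJ/mol
  T = 335.0 K: K = (1.768, 0.413, 0.244), RR gives ψ = 0.267, H_out = 10.647 kJ/mol
  T = 332.3 K: K = (1.700, 0.395, 0.234), RR gives ψ = 0.192, H_out = 7.490 kJ/mol
  T = 333.6 K: K = (1.733, 0.404, 0.239), RR gives ψ = 0.229, H_out = 9.051 kJ/mol
Linear interpolation between T = 332.3 (H_out = 7.490) and T = 333.6 (H_out = 9.051) on hF = 7.601 gives T ≈ 332.4 K, at which ψ = 0.19.

T = 332.4 K, V/F = 0.19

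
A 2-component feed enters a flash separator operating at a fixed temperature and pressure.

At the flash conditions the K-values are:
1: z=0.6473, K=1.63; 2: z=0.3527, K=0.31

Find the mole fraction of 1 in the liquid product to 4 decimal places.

Material balance + equilibrium reduce to Σ zᵢ(Kᵢ−1)/(1+ψ(Kᵢ−1)) = 0.
Feasibility: ΣzᵢKᵢ = 1.1644, Σzᵢ/Kᵢ = 1.5349 — both > 1, two phases present.
Newton iteration, ψ⁰ = 0.5:
  ψ = 0.5000: g = -0.06143, g' = -0.5400 → ψ = 0.3862
  ψ = 0.3862: g = -0.00379, g' = -0.4783 → ψ = 0.3783
Converged at ψ = 0.3783.
Compositions from xᵢ = zᵢ/(1+ψ(Kᵢ−1)), yᵢ = Kᵢxᵢ:
  1: x = 0.5227, y = 0.8520
  2: x = 0.4773, y = 0.1480

x_1 = 0.5227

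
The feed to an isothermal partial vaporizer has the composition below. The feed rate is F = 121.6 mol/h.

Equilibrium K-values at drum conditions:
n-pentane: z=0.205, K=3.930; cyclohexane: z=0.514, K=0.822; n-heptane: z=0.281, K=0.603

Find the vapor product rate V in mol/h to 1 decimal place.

Rachford–Rice: g(ψ) = Σ zᵢ(Kᵢ−1)/(1+ψ(Kᵢ−1)) = 0.
Check two-phase: ΣzᵢKᵢ = 1.398 > 1 and Σzᵢ/Kᵢ = 1.143 > 1, so g(0) = 0.398 > 0 and g(1) = -0.143 < 0.
Newton iteration, ψ⁰ = 0.43:
  ψ = 0.430: g = 0.0322, g' = -0.428 → ψ = 0.505
  ψ = 0.505: g = 0.0021, g' = -0.375 → ψ = 0.511
Converged at ψ = 0.511.
Then V = ψ·F = 0.5108·121.6 = 62.1 mol/h and L = F − V = 59.5 mol/h.

V = 62.1 mol/h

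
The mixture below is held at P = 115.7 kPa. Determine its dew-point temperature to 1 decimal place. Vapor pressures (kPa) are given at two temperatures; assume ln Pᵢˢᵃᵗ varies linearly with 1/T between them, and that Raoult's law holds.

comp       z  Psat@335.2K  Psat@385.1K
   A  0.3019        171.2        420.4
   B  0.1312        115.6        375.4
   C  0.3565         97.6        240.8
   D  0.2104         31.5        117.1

T = 352.5 K

Dew-point temperature: Σzᵢ·P/Pᵢˢᵃᵗ(T) = 1. Interpolate ln Pᵢˢᵃᵗ = aᵢ + bᵢ/T.
  T = 335.2 K: ΣzᵢP/Pᵢˢᵃᵗ = 1.5308
  T = 385.1 K: ΣzᵢP/Pᵢˢᵃᵗ = 0.5027
  T = 360.1 K: ΣzᵢP/Pᵢˢᵃᵗ = 0.8409
  T = 347.6 K: ΣzᵢP/Pᵢˢᵃᵗ = 1.1222
  T = 353.9 K: ΣzᵢP/Pᵢˢᵃᵗ = 0.9675
  T = 350.8 K: ΣzᵢP/Pᵢˢᵃᵗ = 1.0400
  T = 352.4 K: ΣzᵢP/Pᵢˢᵃᵗ = 1.0017
Interpolating between 352.4 K and 353.9 K gives T ≈ 352.5 K.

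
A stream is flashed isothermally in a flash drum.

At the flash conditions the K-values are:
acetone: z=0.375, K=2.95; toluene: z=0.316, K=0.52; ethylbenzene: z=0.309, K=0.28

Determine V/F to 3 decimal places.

Material balance + equilibrium reduce to Σ zᵢ(Kᵢ−1)/(1+V/F(Kᵢ−1)) = 0.
Check two-phase: ΣzᵢKᵢ = 1.357 > 1 and Σzᵢ/Kᵢ = 1.838 > 1, so g(0) = 0.357 > 0 and g(1) = -0.838 < 0.
Newton–Raphson from V/F = 0.5:
  V/F = 0.500: g = -0.1770, g' = -0.883 → V/F = 0.300
Converged at V/F = 0.300.

V/F = 0.300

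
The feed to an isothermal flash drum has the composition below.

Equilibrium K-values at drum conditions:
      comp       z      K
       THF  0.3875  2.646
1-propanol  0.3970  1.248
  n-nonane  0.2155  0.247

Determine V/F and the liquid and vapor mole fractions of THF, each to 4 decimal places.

Rachford–Rice: g(V/F) = Σ zᵢ(Kᵢ−1)/(1+V/F(Kᵢ−1)) = 0.
Feasibility: ΣzᵢKᵢ = 1.5740, Σzᵢ/Kᵢ = 1.3370 — both > 1, two phases present.
Iterate (Newton) starting at V/F = 0.44:
  V/F = 0.4400: g = 0.21601, g' = -0.6463 → V/F = 0.7743
  V/F = 0.7743: g = -0.02612, g' = -0.9229 → V/F = 0.7459
  V/F = 0.7459: g = -0.00084, g' = -0.8650 → V/F = 0.7450
Converged at V/F = 0.7450.
Compositions from xᵢ = zᵢ/(1+V/F(Kᵢ−1)), yᵢ = Kᵢxᵢ:
  THF: x = 0.1741, y = 0.4606
  1-propanol: x = 0.3351, y = 0.4182
  n-nonane: x = 0.4908, y = 0.1212

V/F = 0.7450, x_THF = 0.1741, y_THF = 0.4606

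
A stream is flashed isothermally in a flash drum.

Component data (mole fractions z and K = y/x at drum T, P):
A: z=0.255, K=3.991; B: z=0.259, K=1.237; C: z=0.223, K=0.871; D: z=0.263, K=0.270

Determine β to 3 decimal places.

Rachford–Rice: g(β) = Σ zᵢ(Kᵢ−1)/(1+β(Kᵢ−1)) = 0.
g(0) = ΣzᵢKᵢ − 1 = 0.603 and g(1) = 1 − Σzᵢ/Kᵢ = -0.503, so a root lies in (0, 1).
Newton iteration, β⁰ = 0.63:
  β = 0.630: g = -0.0689, g' = -0.770 → β = 0.540
  β = 0.540: g = -0.0021, g' = -0.731 → β = 0.538
Converged at β = 0.538.

β = 0.538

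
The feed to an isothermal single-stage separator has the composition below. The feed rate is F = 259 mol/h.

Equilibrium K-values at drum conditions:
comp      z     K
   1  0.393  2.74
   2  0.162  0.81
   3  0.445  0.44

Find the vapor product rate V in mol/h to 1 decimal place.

Rachford–Rice: g(β) = Σ zᵢ(Kᵢ−1)/(1+β(Kᵢ−1)) = 0.
Check two-phase: ΣzᵢKᵢ = 1.404 > 1 and Σzᵢ/Kᵢ = 1.355 > 1, so g(0) = 0.404 > 0 and g(1) = -0.355 < 0.
Newton iteration, β⁰ = 0.38:
  β = 0.380: g = 0.0619, g' = -0.663 → β = 0.473
  β = 0.473: g = 0.0021, g' = -0.623 → β = 0.477
Converged at β = 0.477.
Then V = β·F = 0.4767·259 = 123.5 mol/h and L = F − V = 135.5 mol/h.

V = 123.5 mol/h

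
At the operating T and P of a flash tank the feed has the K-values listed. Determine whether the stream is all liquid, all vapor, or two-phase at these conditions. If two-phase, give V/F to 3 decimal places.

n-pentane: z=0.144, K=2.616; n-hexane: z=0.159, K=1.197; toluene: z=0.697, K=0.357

all liquid

ΣzᵢKᵢ = 0.816; Σzᵢ/Kᵢ = 2.140.
Since ΣzᵢKᵢ < 1 the mixture is below its bubble point — single liquid phase.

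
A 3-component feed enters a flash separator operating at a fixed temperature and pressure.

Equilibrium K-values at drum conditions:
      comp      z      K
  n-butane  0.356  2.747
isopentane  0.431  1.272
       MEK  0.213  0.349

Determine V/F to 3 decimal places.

Rachford–Rice: g(V/F) = Σ zᵢ(Kᵢ−1)/(1+V/F(Kᵢ−1)) = 0.
Feasibility: ΣzᵢKᵢ = 1.601, Σzᵢ/Kᵢ = 1.079 — both > 1, two phases present.
Newton iteration, V/F⁰ = 0.64:
  V/F = 0.640: g = 0.1558, g' = -0.531 → V/F = 0.934
  V/F = 0.934: g = -0.0237, g' = -0.764 → V/F = 0.903
  V/F = 0.903: g = -0.0008, g' = -0.715 → V/F = 0.902
Converged at V/F = 0.902.

V/F = 0.902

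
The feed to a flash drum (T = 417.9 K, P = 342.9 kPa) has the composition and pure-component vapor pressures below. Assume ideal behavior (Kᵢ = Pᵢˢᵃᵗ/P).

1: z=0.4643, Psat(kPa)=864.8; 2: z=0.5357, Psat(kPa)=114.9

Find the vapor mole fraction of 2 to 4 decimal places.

y_2 = 0.2332

Raoult's law: Kᵢ = Pᵢˢᵃᵗ/P = Pᵢˢᵃᵗ/342.9.
  K_1 = 864.8/342.9 = 2.522018, K_2 = 114.9/342.9 = 0.335083
Material balance + equilibrium reduce to Σ zᵢ(Kᵢ−1)/(1+ψ(Kᵢ−1)) = 0.
g(0) = ΣzᵢKᵢ − 1 = 0.3505 and g(1) = 1 − Σzᵢ/Kᵢ = -0.7828, so a root lies in (0, 1).
Binary case is linear: z₁(K₁−1)(1+ψ(K₂−1)) + z₂(K₂−1)(1+ψ(K₁−1)) = 0
⇒ ψ = [z₁(K₁−1)+z₂(K₂−1)] / [−(K₁−1)(K₂−1)] = 0.35048/1.01202 = 0.3463
Compositions from xᵢ = zᵢ/(1+ψ(Kᵢ−1)), yᵢ = Kᵢxᵢ:
  1: x = 0.3040, y = 0.7668
  2: x = 0.6960, y = 0.2332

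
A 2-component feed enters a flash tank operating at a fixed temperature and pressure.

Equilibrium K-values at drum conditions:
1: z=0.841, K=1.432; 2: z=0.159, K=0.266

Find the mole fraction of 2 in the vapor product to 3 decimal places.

Rachford–Rice: g(ψ) = Σ zᵢ(Kᵢ−1)/(1+ψ(Kᵢ−1)) = 0.
Feasibility: ΣzᵢKᵢ = 1.247, Σzᵢ/Kᵢ = 1.185 — both > 1, two phases present.
Binary case is linear: z₁(K₁−1)(1+ψ(K₂−1)) + z₂(K₂−1)(1+ψ(K₁−1)) = 0
⇒ ψ = [z₁(K₁−1)+z₂(K₂−1)] / [−(K₁−1)(K₂−1)] = 0.2466/0.3171 = 0.778
Compositions from xᵢ = zᵢ/(1+ψ(Kᵢ−1)), yᵢ = Kᵢxᵢ:
  1: x = 0.630, y = 0.901
  2: x = 0.370, y = 0.099

y_2 = 0.099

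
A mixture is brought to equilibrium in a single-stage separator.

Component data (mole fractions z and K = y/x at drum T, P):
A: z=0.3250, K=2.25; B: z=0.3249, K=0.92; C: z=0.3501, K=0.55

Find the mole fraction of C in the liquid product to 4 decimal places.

x_C = 0.4691

Let ψ = V/F and solve Σ zᵢ(Kᵢ−1)/(1+ψ(Kᵢ−1)) = 0.
Check two-phase: ΣzᵢKᵢ = 1.2227 > 1 and Σzᵢ/Kᵢ = 1.1341 > 1, so g(0) = 0.2227 > 0 and g(1) = -0.1341 < 0.
Newton iteration, ψ⁰ = 0.5:
  ψ = 0.5000: g = 0.01964, g' = -0.3126 → ψ = 0.5628
  ψ = 0.5628: g = 0.00028, g' = -0.3044 → ψ = 0.5637
Converged at ψ = 0.5637.
Compositions from xᵢ = zᵢ/(1+ψ(Kᵢ−1)), yᵢ = Kᵢxᵢ:
  A: x = 0.1907, y = 0.4290
  B: x = 0.3402, y = 0.3130
  C: x = 0.4691, y = 0.2580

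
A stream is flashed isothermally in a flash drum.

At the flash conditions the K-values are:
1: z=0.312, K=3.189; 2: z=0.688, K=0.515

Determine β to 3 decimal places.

Binary case is linear: z₁(K₁−1)(1+β(K₂−1)) + z₂(K₂−1)(1+β(K₁−1)) = 0
⇒ β = [z₁(K₁−1)+z₂(K₂−1)] / [−(K₁−1)(K₂−1)] = 0.3493/1.0617 = 0.329

β = 0.329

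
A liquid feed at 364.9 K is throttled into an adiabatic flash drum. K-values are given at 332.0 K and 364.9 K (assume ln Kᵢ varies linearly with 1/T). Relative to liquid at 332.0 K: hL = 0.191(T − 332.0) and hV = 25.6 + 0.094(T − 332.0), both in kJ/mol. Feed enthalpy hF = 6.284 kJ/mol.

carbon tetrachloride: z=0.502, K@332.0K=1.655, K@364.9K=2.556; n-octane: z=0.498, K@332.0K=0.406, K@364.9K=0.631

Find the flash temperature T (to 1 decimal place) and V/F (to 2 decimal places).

Adiabatic flash: solve Rachford–Rice at each trial T, then check hF = ψ·hV(T) + (1−ψ)·hL(T).
  T = 332.0 K: K = (1.655, 0.406), RR gives ψ = 0.085, H_out = 2.171 kJ/mol
  T = 364.9 K: K = (2.556, 0.631), RR gives ψ = 1.000, H_out = 28.693 kJ/mol
  T = 348.4 K: K = (2.077, 0.511), RR gives ψ = 0.564, H_out = 16.679 kJ/mol
  T = 340.2 K: K = (1.859, 0.457), RR gives ψ = 0.344, H_out = 10.108 kJ/mol
  T = 336.1 K: K = (1.755, 0.431), RR gives ψ = 0.223, H_out = 6.398 kJ/mol
  T = 334.1 K: K = (1.706, 0.419), RR gives ψ = 0.158, H_out = 4.416 kJ/mol
Linear interpolation between T = 334.1 (H_out = 4.416) and T = 336.1 (H_out = 6.398) on hF = 6.284 gives T ≈ 336.0 K, at which ψ = 0.22.

T = 336.0 K, V/F = 0.22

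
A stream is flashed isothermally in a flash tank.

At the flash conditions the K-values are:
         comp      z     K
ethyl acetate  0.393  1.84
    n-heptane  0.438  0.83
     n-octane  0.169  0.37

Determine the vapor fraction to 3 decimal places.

ψ = 0.485

Let ψ = V/F and solve Σ zᵢ(Kᵢ−1)/(1+ψ(Kᵢ−1)) = 0.
g(0) = ΣzᵢKᵢ − 1 = 0.149 and g(1) = 1 − Σzᵢ/Kᵢ = -0.198, so a root lies in (0, 1).
Newton–Raphson from ψ = 0.5:
  ψ = 0.500: g = -0.0043, g' = -0.296 → ψ = 0.485
Converged at ψ = 0.485.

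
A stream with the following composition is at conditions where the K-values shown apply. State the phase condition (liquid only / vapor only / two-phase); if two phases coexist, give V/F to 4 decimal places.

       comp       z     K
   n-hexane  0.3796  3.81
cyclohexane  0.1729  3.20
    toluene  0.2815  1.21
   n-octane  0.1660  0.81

vapor only

ΣzᵢKᵢ = 2.4746; Σzᵢ/Kᵢ = 0.5912.
Since Σzᵢ/Kᵢ < 1 the mixture is above its dew point — single vapor phase.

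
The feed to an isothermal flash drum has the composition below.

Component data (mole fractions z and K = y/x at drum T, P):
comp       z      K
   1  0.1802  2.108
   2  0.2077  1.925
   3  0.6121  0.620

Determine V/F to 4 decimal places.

Rachford–Rice: g(V/F) = Σ zᵢ(Kᵢ−1)/(1+V/F(Kᵢ−1)) = 0.
g(0) = ΣzᵢKᵢ − 1 = 0.1592 and g(1) = 1 − Σzᵢ/Kᵢ = -0.1806, so a root lies in (0, 1).
Iterate (Newton) starting at V/F = 0.5:
  V/F = 0.5000: g = -0.02731, g' = -0.3094 → V/F = 0.4117
  V/F = 0.4117: g = 0.00050, g' = -0.3217 → V/F = 0.4133
Converged at V/F = 0.4133.

V/F = 0.4133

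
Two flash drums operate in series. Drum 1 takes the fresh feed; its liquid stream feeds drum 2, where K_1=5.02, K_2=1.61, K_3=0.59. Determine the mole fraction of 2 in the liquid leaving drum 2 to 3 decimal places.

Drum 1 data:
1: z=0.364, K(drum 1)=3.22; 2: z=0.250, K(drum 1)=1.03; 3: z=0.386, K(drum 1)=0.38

Drum 1:
Material balance + equilibrium reduce to Σ zᵢ(Kᵢ−1)/(1+ψ₁(Kᵢ−1)) = 0.
Check two-phase: ΣzᵢKᵢ = 1.576 > 1 and Σzᵢ/Kᵢ = 1.372 > 1, so g(0) = 0.576 > 0 and g(1) = -0.372 < 0.
Iterate (Newton) starting at ψ₁ = 0.5:
  ψ₁ = 0.500: g = 0.0435, g' = -0.715 → ψ₁ = 0.561
Converged at ψ₁ = 0.561.
Drum-1 compositions:
  1: x = 0.162, y = 0.522
  2: x = 0.246, y = 0.253
  3: x = 0.592, y = 0.225
Drum-2 feed = drum-1 liquid: z₂ = (0.1620, 0.2459, 0.5921).
Drum 2:
Let ψ₂ = V/F and solve Σ zᵢ(Kᵢ−1)/(1+ψ₂(Kᵢ−1)) = 0.
Check two-phase: ΣzᵢKᵢ = 1.559 > 1 and Σzᵢ/Kᵢ = 1.189 > 1, so g(0) = 0.559 > 0 and g(1) = -0.189 < 0.
Newton–Raphson from ψ₂ = 0.67:
  ψ₂ = 0.670: g = -0.0519, g' = -0.427 → ψ₂ = 0.549
  ψ₂ = 0.549: g = 0.0024, g' = -0.472 → ψ₂ = 0.554
Converged at ψ₂ = 0.554.
  1: x = 0.050, y = 0.252
  2: x = 0.184, y = 0.296
  3: x = 0.766, y = 0.452

x_2 (drum 2) = 0.184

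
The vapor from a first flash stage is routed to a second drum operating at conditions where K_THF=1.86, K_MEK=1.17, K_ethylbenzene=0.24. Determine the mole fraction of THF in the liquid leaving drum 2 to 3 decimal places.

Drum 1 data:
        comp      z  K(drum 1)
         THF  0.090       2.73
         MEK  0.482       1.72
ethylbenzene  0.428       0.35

x_THF (drum 2) = 0.115

Drum 1:
Iterate (Newton) starting at ψ₁ = 0.5:
  ψ₁ = 0.500: g = -0.0735, g' = -0.609 → ψ₁ = 0.379
  ψ₁ = 0.379: g = -0.0027, g' = -0.571 → ψ₁ = 0.375
Converged at ψ₁ = 0.375.
Drum-1 compositions:
  THF: x = 0.055, y = 0.149
  MEK: x = 0.380, y = 0.653
  ethylbenzene: x = 0.566, y = 0.198
Drum-2 feed = drum-1 vapor: z₂ = (0.1491, 0.6529, 0.1980).
Drum 2:
Rachford–Rice: g(ψ₂) = Σ zᵢ(Kᵢ−1)/(1+ψ₂(Kᵢ−1)) = 0.
g(0) = ΣzᵢKᵢ − 1 = 0.089 and g(1) = 1 − Σzᵢ/Kᵢ = -0.463, so a root lies in (0, 1).
Newton–Raphson from ψ₂ = 0.5:
  ψ₂ = 0.500: g = -0.0508, g' = -0.368 → ψ₂ = 0.362
  ψ₂ = 0.362: g = -0.0052, g' = -0.298 → ψ₂ = 0.344
Converged at ψ₂ = 0.344.
  THF: x = 0.115, y = 0.214
  MEK: x = 0.617, y = 0.722
  ethylbenzene: x = 0.268, y = 0.064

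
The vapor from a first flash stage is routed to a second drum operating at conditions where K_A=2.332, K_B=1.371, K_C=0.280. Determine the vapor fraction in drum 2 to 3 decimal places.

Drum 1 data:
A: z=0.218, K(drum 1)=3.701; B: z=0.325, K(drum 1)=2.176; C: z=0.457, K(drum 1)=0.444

Drum 1:
Material balance + equilibrium reduce to Σ zᵢ(Kᵢ−1)/(1+ψ₁(Kᵢ−1)) = 0.
Check two-phase: ΣzᵢKᵢ = 1.717 > 1 and Σzᵢ/Kᵢ = 1.238 > 1, so g(0) = 0.717 > 0 and g(1) = -0.238 < 0.
Newton–Raphson from ψ₁ = 0.5:
  ψ₁ = 0.500: g = 0.1393, g' = -0.737 → ψ₁ = 0.689
  ψ₁ = 0.689: g = 0.0051, g' = -0.703 → ψ₁ = 0.696
Converged at ψ₁ = 0.696.
Drum-1 compositions:
  A: x = 0.076, y = 0.280
  B: x = 0.179, y = 0.389
  C: x = 0.746, y = 0.331
Drum-2 feed = drum-1 vapor: z₂ = (0.2801, 0.3888, 0.3311).
Drum 2:
Material balance + equilibrium reduce to Σ zᵢ(Kᵢ−1)/(1+ψ₂(Kᵢ−1)) = 0.
Check two-phase: ΣzᵢKᵢ = 1.279 > 1 and Σzᵢ/Kᵢ = 1.586 > 1, so g(0) = 0.279 > 0 and g(1) = -0.586 < 0.
Newton iteration, ψ₂⁰ = 0.5:
  ψ₂ = 0.500: g = -0.0268, g' = -0.636 → ψ₂ = 0.458
  ψ₂ = 0.458: g = -0.0005, g' = -0.613 → ψ₂ = 0.457
Converged at ψ₂ = 0.457.
  A: x = 0.174, y = 0.406
  B: x = 0.332, y = 0.456
  C: x = 0.493, y = 0.138

V/F (drum 2) = 0.457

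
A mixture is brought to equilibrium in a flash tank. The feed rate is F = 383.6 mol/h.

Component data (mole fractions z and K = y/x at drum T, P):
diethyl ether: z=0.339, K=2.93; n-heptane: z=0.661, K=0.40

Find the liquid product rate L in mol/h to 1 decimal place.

L = 298.2 mol/h

Material balance + equilibrium reduce to Σ zᵢ(Kᵢ−1)/(1+ψ(Kᵢ−1)) = 0.
Feasibility: ΣzᵢKᵢ = 1.258, Σzᵢ/Kᵢ = 1.768 — both > 1, two phases present.
Newton–Raphson from ψ = 0.5:
  ψ = 0.500: g = -0.2336, g' = -0.813 → ψ = 0.213
  ψ = 0.213: g = 0.0094, g' = -0.948 → ψ = 0.222
  ψ = 0.222: g = 0.0001, g' = -0.935 → ψ = 0.223
Converged at ψ = 0.223.
Then V = ψ·F = 0.2225·383.6 = 85.4 mol/h and L = F − V = 298.2 mol/h.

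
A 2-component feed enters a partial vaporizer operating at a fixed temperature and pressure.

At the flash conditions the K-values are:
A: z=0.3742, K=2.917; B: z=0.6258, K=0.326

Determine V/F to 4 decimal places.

Material balance + equilibrium reduce to Σ zᵢ(Kᵢ−1)/(1+V/F(Kᵢ−1)) = 0.
Feasibility: ΣzᵢKᵢ = 1.2956, Σzᵢ/Kᵢ = 2.0479 — both > 1, two phases present.
Iterate (Newton) starting at V/F = 0.49:
  V/F = 0.4900: g = -0.25989, g' = -0.9994 → V/F = 0.2300
  V/F = 0.2300: g = -0.00129, g' = -1.0605 → V/F = 0.2287
Converged at V/F = 0.2287.

V/F = 0.2287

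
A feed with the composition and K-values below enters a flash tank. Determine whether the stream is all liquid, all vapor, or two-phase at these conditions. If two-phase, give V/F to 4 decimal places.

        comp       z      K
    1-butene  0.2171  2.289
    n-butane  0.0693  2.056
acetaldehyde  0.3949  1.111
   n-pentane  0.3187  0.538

two-phase, V/F = 0.7439

ΣzᵢKᵢ = 1.2496; Σzᵢ/Kᵢ = 1.0764.
Both exceed 1, so a two-phase solution exists.
Rachford–Rice: g(ψ) = Σ zᵢ(Kᵢ−1)/(1+ψ(Kᵢ−1)) = 0.
Newton–Raphson from ψ = 0.5:
  ψ = 0.5000: g = 0.06812, g' = -0.2859 → ψ = 0.7383
  ψ = 0.7383: g = 0.00156, g' = -0.2799 → ψ = 0.7439
Converged at ψ = 0.7439.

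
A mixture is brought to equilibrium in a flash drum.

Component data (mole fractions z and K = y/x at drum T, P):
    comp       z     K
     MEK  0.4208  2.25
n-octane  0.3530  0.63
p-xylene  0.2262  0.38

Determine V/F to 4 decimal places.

V/F = 0.4213

Material balance + equilibrium reduce to Σ zᵢ(Kᵢ−1)/(1+V/F(Kᵢ−1)) = 0.
g(0) = ΣzᵢKᵢ − 1 = 0.2551 and g(1) = 1 − Σzᵢ/Kᵢ = -0.3426, so a root lies in (0, 1).
Newton iteration, V/F⁰ = 0.63:
  V/F = 0.6300: g = -0.10618, g' = -0.5221 → V/F = 0.4266
  V/F = 0.4266: g = -0.00272, g' = -0.5086 → V/F = 0.4213
Converged at V/F = 0.4213.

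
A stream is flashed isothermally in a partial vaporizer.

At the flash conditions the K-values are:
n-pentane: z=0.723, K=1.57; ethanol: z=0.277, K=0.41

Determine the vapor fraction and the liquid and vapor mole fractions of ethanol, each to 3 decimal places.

ψ = 0.739, x_ethanol = 0.491, y_ethanol = 0.201

Let ψ = V/F and solve Σ zᵢ(Kᵢ−1)/(1+ψ(Kᵢ−1)) = 0.
Feasibility: ΣzᵢKᵢ = 1.249, Σzᵢ/Kᵢ = 1.136 — both > 1, two phases present.
Binary case is linear: z₁(K₁−1)(1+ψ(K₂−1)) + z₂(K₂−1)(1+ψ(K₁−1)) = 0
⇒ ψ = [z₁(K₁−1)+z₂(K₂−1)] / [−(K₁−1)(K₂−1)] = 0.2487/0.3363 = 0.739
Compositions from xᵢ = zᵢ/(1+ψ(Kᵢ−1)), yᵢ = Kᵢxᵢ:
  n-pentane: x = 0.509, y = 0.799
  ethanol: x = 0.491, y = 0.201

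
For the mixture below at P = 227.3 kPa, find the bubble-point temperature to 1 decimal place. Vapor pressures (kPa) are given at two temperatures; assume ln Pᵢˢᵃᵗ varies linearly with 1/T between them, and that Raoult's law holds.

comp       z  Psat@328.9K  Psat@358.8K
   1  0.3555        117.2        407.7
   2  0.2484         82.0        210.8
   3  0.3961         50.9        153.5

Bubble-point temperature: ΣzᵢPᵢˢᵃᵗ(T) = P. Interpolate ln Pᵢˢᵃᵗ = aᵢ + bᵢ/T.
  T = 328.9 K: ΣzᵢPᵢˢᵃᵗ = 82.19 kPa
  T = 358.8 K: ΣzᵢPᵢˢᵃᵗ = 258.10 kPa
  T = 343.9 K: ΣzᵢPᵢˢᵃᵗ = 149.33 kPa
  T = 351.4 K: ΣzᵢPᵢˢᵃᵗ = 197.74 kPa
  T = 355.1 K: ΣzᵢPᵢˢᵃᵗ = 226.21 kPa
  T = 357.0 K: ΣzᵢPᵢˢᵃᵗ = 242.14 kPa
Interpolating between 355.1 K and 357.0 K gives T ≈ 355.2 K.

T = 355.2 K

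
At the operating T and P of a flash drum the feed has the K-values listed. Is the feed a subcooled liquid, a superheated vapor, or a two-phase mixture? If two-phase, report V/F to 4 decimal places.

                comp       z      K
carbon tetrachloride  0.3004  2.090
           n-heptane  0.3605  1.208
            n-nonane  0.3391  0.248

two-phase, V/F = 0.2776

ΣzᵢKᵢ = 1.1474; Σzᵢ/Kᵢ = 1.8095.
Both exceed 1, so a two-phase solution exists.
Newton–Raphson from ψ = 0.5:
  ψ = 0.5000: g = -0.12881, g' = -0.6548 → ψ = 0.3033
  ψ = 0.3033: g = -0.01373, g' = -0.5372 → ψ = 0.2777
  ψ = 0.2777: g = -0.00009, g' = -0.5306 → ψ = 0.2776
Converged at ψ = 0.2776.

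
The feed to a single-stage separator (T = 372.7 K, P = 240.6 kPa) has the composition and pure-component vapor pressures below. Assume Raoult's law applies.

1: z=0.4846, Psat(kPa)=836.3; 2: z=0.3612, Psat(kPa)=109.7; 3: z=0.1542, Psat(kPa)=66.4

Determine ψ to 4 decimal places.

Raoult's law: Kᵢ = Pᵢˢᵃᵗ/P = Pᵢˢᵃᵗ/240.6.
  K_1 = 836.3/240.6 = 3.475894, K_2 = 109.7/240.6 = 0.455943, K_3 = 66.4/240.6 = 0.275977
Let ψ = V/F and solve Σ zᵢ(Kᵢ−1)/(1+ψ(Kᵢ−1)) = 0.
Check two-phase: ΣzᵢKᵢ = 1.8917 > 1 and Σzᵢ/Kᵢ = 1.4904 > 1, so g(0) = 0.8917 > 0 and g(1) = -0.4904 < 0.
Newton–Raphson from ψ = 0.5:
  ψ = 0.5000: g = 0.09118, g' = -0.9935 → ψ = 0.5918
  ψ = 0.5918: g = 0.00154, g' = -0.9688 → ψ = 0.5934
Converged at ψ = 0.5934.

ψ = 0.5934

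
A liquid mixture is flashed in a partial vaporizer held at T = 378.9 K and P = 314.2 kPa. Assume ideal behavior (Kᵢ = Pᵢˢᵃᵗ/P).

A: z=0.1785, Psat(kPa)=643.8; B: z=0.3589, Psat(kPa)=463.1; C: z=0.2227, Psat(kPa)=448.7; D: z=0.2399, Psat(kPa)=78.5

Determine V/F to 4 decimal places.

V/F = 0.5931

Raoult's law: Kᵢ = Pᵢˢᵃᵗ/P = Pᵢˢᵃᵗ/314.2.
  K_A = 643.8/314.2 = 2.049013, K_B = 463.1/314.2 = 1.473902, K_C = 448.7/314.2 = 1.428071, K_D = 78.5/314.2 = 0.249841
Rachford–Rice: g(V/F) = Σ zᵢ(Kᵢ−1)/(1+V/F(Kᵢ−1)) = 0.
g(0) = ΣzᵢKᵢ − 1 = 0.2727 and g(1) = 1 − Σzᵢ/Kᵢ = -0.4468, so a root lies in (0, 1).
Newton–Raphson from V/F = 0.32:
  V/F = 0.3200: g = 0.13491, g' = -0.4362 → V/F = 0.6293
  V/F = 0.6293: g = -0.02198, g' = -0.6288 → V/F = 0.5943
  V/F = 0.5943: g = -0.00071, g' = -0.5892 → V/F = 0.5931
Converged at V/F = 0.5931.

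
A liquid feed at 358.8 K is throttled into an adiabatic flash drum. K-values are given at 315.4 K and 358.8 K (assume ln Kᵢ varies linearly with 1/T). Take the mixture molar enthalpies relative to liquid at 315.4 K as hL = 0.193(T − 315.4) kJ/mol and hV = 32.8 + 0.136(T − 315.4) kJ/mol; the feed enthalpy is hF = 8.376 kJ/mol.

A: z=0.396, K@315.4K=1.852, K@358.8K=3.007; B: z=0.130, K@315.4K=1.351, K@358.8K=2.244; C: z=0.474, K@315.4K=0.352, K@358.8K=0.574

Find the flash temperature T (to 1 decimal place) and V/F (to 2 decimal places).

T = 318.9 K, V/F = 0.24

Adiabatic flash: solve Rachford–Rice at each trial T, then check hF = ψ·hV(T) + (1−ψ)·hL(T).
  T = 315.4 K: K = (1.852, 1.351, 0.352), RR gives ψ = 0.155, H_out = 5.075 kJ/mol
  T = 358.8 K: K = (3.007, 2.244, 0.574), RR gives ψ = 0.968, H_out = 37.721 kJ/mol
  T = 337.1 K: K = (2.397, 1.770, 0.457), RR gives ψ = 0.578, H_out = 22.423 kJ/mol
  T = 326.2 K: K = (2.115, 1.552, 0.402), RR gives ψ = 0.385, H_out = 14.486 kJ/mol
  T = 320.8 K: K = (1.981, 1.450, 0.377), RR gives ψ = 0.278, H_out = 10.073 kJ/mol
  T = 318.1 K: K = (1.916, 1.400, 0.364), RR gives ψ = 0.219, H_out = 7.664 kJ/mol
  T = 319.5 K: K = (1.950, 1.426, 0.371), RR gives ψ = 0.250, H_out = 8.933 kJ/mol
Linear interpolation between T = 318.1 (H_out = 7.664) and T = 319.5 (H_out = 8.933) on hF = 8.376 gives T ≈ 318.9 K, at which ψ = 0.24.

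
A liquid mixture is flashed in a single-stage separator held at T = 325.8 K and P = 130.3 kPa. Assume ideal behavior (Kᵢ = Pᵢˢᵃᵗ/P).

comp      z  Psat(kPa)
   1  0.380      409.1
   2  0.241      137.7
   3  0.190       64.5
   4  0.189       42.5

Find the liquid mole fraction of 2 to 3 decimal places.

Raoult's law: Kᵢ = Pᵢˢᵃᵗ/P = Pᵢˢᵃᵗ/130.3.
  K_1 = 409.1/130.3 = 3.13968, K_2 = 137.7/130.3 = 1.05679, K_3 = 64.5/130.3 = 0.49501, K_4 = 42.5/130.3 = 0.32617
Newton iteration, ψ⁰ = 0.67:
  ψ = 0.670: g = -0.0299, g' = -0.690 → ψ = 0.627
  ψ = 0.627: g = -0.0003, g' = -0.679 → ψ = 0.626
Converged at ψ = 0.626.
Compositions from xᵢ = zᵢ/(1+ψ(Kᵢ−1)), yᵢ = Kᵢxᵢ:
  1: x = 0.162, y = 0.510
  2: x = 0.233, y = 0.246
  3: x = 0.278, y = 0.138
  4: x = 0.327, y = 0.107

x_2 = 0.233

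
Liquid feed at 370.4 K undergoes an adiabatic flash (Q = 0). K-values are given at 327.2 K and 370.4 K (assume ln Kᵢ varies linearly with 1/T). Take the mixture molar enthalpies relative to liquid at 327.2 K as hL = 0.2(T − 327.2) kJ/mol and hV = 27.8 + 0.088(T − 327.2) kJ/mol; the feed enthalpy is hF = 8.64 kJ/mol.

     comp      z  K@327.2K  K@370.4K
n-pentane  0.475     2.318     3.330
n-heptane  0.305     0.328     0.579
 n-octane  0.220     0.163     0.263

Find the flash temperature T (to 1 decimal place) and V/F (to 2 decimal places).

Adiabatic flash: solve Rachford–Rice at each trial T, then check hF = ψ·hV(T) + (1−ψ)·hL(T).
  T = 327.2 K: K = (2.318, 0.328, 0.163), RR gives ψ = 0.241, H_out = 6.697 kJ/mol
  T = 370.4 K: K = (3.330, 0.579, 0.263), RR gives ψ = 0.599, H_out = 22.393 kJ/mol
  T = 348.8 K: K = (2.810, 0.444, 0.210), RR gives ψ = 0.427, H_out = 15.159 kJ/mol
  T = 338.0 K: K = (2.560, 0.383, 0.186), RR gives ψ = 0.338, H_out = 11.158 kJ/mol
  T = 332.6 K: K = (2.438, 0.355, 0.174), RR gives ψ = 0.291, H_out = 9.000 kJ/mol
  T = 329.9 K: K = (2.378, 0.341, 0.169), RR gives ψ = 0.267, H_out = 7.869 kJ/mol
  T = 331.2 K: K = (2.407, 0.348, 0.171), RR gives ψ = 0.279, H_out = 8.418 kJ/mol
Linear interpolation between T = 331.2 (H_out = 8.418) and T = 332.6 (H_out = 9.000) on hF = 8.64 gives T ≈ 331.7 K, at which ψ = 0.28.

T = 331.7 K, V/F = 0.28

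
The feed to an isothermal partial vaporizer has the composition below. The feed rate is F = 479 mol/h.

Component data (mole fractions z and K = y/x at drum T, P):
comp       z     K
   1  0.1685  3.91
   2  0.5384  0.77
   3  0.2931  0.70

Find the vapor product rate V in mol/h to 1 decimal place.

V = 179.5 mol/h

Let ψ = V/F and solve Σ zᵢ(Kᵢ−1)/(1+ψ(Kᵢ−1)) = 0.
Feasibility: ΣzᵢKᵢ = 1.2786, Σzᵢ/Kᵢ = 1.1610 — both > 1, two phases present.
Newton–Raphson from ψ = 0.5:
  ψ = 0.5000: g = -0.04364, g' = -0.3096 → ψ = 0.3590
  ψ = 0.3590: g = 0.00627, g' = -0.4082 → ψ = 0.3744
  ψ = 0.3744: g = 0.00011, g' = -0.3944 → ψ = 0.3747
Converged at ψ = 0.3747.
Then V = ψ·F = 0.3747·479 = 179.5 mol/h and L = F − V = 299.5 mol/h.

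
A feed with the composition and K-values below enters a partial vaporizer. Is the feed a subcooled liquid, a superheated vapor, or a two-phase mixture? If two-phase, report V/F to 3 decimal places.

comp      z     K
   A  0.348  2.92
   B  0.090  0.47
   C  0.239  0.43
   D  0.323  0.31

two-phase, V/F = 0.217

ΣzᵢKᵢ = 1.261; Σzᵢ/Kᵢ = 1.908.
Both exceed 1, so a two-phase solution exists.
Let ψ = V/F and solve Σ zᵢ(Kᵢ−1)/(1+ψ(Kᵢ−1)) = 0.
Iterate (Newton) starting at ψ = 0.5:
  ψ = 0.500: g = -0.2548, g' = -0.891 → ψ = 0.214
  ψ = 0.214: g = 0.0031, g' = -0.989 → ψ = 0.217
Converged at ψ = 0.217.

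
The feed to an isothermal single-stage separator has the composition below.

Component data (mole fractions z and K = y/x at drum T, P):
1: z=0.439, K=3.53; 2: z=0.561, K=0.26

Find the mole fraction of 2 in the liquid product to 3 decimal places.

x_2 = 0.774

Rachford–Rice: g(β) = Σ zᵢ(Kᵢ−1)/(1+β(Kᵢ−1)) = 0.
Feasibility: ΣzᵢKᵢ = 1.696, Σzᵢ/Kᵢ = 2.282 — both > 1, two phases present.
Binary case is linear: z₁(K₁−1)(1+β(K₂−1)) + z₂(K₂−1)(1+β(K₁−1)) = 0
⇒ β = [z₁(K₁−1)+z₂(K₂−1)] / [−(K₁−1)(K₂−1)] = 0.6955/1.8722 = 0.372
Compositions from xᵢ = zᵢ/(1+β(Kᵢ−1)), yᵢ = Kᵢxᵢ:
  1: x = 0.226, y = 0.799
  2: x = 0.774, y = 0.201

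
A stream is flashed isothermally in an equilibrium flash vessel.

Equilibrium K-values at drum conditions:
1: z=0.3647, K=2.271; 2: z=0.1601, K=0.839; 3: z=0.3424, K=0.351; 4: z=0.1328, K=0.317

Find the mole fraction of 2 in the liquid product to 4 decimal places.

x_2 = 0.1647

Let ψ = V/F and solve Σ zᵢ(Kᵢ−1)/(1+ψ(Kᵢ−1)) = 0.
Feasibility: ΣzᵢKᵢ = 1.1248, Σzᵢ/Kᵢ = 1.7458 — both > 1, two phases present.
Newton–Raphson from ψ = 0.5:
  ψ = 0.5000: g = -0.21132, g' = -0.6841 → ψ = 0.1911
  ψ = 0.1911: g = -0.01164, g' = -0.6557 → ψ = 0.1733
  ψ = 0.1733: g = 0.00006, g' = -0.6628 → ψ = 0.1734
Converged at ψ = 0.1734.
Compositions from xᵢ = zᵢ/(1+ψ(Kᵢ−1)), yᵢ = Kᵢxᵢ:
  1: x = 0.2988, y = 0.6786
  2: x = 0.1647, y = 0.1382
  3: x = 0.3858, y = 0.1354
  4: x = 0.1506, y = 0.0478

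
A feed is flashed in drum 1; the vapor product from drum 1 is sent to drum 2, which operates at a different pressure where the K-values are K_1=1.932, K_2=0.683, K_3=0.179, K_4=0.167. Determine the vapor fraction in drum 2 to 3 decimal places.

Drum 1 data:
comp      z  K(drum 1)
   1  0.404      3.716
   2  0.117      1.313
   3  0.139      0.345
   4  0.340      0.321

Drum 1:
Rachford–Rice: g(ψ₁) = Σ zᵢ(Kᵢ−1)/(1+ψ₁(Kᵢ−1)) = 0.
Feasibility: ΣzᵢKᵢ = 1.812, Σzᵢ/Kᵢ = 1.660 — both > 1, two phases present.
Iterate (Newton) starting at ψ₁ = 0.35:
  ψ₁ = 0.350: g = 0.1746, g' = -1.163 → ψ₁ = 0.500
  ψ₁ = 0.500: g = 0.0119, g' = -1.036 → ψ₁ = 0.512
Converged at ψ₁ = 0.512.
Drum-1 compositions:
  1: x = 0.169, y = 0.628
  2: x = 0.101, y = 0.132
  3: x = 0.209, y = 0.072
  4: x = 0.521, y = 0.167
Drum-2 feed = drum-1 vapor: z₂ = (0.6282, 0.1324, 0.0721, 0.1672).
Drum 2:
Rachford–Rice: g(ψ₂) = Σ zᵢ(Kᵢ−1)/(1+ψ₂(Kᵢ−1)) = 0.
Check two-phase: ΣzᵢKᵢ = 1.345 > 1 and Σzᵢ/Kᵢ = 1.923 > 1, so g(0) = 0.345 > 0 and g(1) = -0.923 < 0.
Iterate (Newton) starting at ψ₂ = 0.5:
  ψ₂ = 0.500: g = 0.0103, g' = -0.753 → ψ₂ = 0.514
Converged at ψ₂ = 0.514.
  1: x = 0.425, y = 0.821
  2: x = 0.158, y = 0.108
  3: x = 0.125, y = 0.022
  4: x = 0.292, y = 0.049

V/F (drum 2) = 0.514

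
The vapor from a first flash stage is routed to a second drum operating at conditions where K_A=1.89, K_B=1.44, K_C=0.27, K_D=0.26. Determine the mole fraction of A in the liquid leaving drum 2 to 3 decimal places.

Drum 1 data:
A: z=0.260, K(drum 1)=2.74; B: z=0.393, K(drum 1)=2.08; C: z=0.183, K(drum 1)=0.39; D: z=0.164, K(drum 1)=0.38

x_A (drum 2) = 0.198

Drum 1:
Material balance + equilibrium reduce to Σ zᵢ(Kᵢ−1)/(1+ψ₁(Kᵢ−1)) = 0.
Feasibility: ΣzᵢKᵢ = 1.664, Σzᵢ/Kᵢ = 1.185 — both > 1, two phases present.
Iterate (Newton) starting at ψ₁ = 0.5:
  ψ₁ = 0.500: g = 0.2096, g' = -0.692 → ψ₁ = 0.803
  ψ₁ = 0.803: g = -0.0052, g' = -0.780 → ψ₁ = 0.796
Converged at ψ₁ = 0.796.
Drum-1 compositions:
  A: x = 0.109, y = 0.299
  B: x = 0.211, y = 0.440
  C: x = 0.356, y = 0.139
  D: x = 0.324, y = 0.123
Drum-2 feed = drum-1 vapor: z₂ = (0.2986, 0.4395, 0.1388, 0.1231).
Drum 2:
Rachford–Rice: g(ψ₂) = Σ zᵢ(Kᵢ−1)/(1+ψ₂(Kᵢ−1)) = 0.
Check two-phase: ΣzᵢKᵢ = 1.267 > 1 and Σzᵢ/Kᵢ = 1.451 > 1, so g(0) = 0.267 > 0 and g(1) = -0.451 < 0.
Newton iteration, ψ₂⁰ = 0.52:
  ψ₂ = 0.520: g = 0.0278, g' = -0.537 → ψ₂ = 0.572
  ψ₂ = 0.572: g = -0.0010, g' = -0.579 → ψ₂ = 0.570
Converged at ψ₂ = 0.570.
  A: x = 0.198, y = 0.374
  B: x = 0.351, y = 0.506
  C: x = 0.238, y = 0.064
  D: x = 0.213, y = 0.055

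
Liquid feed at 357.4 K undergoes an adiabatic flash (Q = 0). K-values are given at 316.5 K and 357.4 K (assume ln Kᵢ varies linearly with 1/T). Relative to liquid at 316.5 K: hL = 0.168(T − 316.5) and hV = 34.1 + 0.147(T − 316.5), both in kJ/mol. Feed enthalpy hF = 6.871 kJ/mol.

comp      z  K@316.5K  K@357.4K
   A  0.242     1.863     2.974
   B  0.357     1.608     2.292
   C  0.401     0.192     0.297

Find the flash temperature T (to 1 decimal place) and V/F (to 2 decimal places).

Adiabatic flash: solve Rachford–Rice at each trial T, then check hF = ψ·hV(T) + (1−ψ)·hL(T).
  T = 316.5 K: K = (1.863, 1.608, 0.192), RR gives ψ = 0.175, H_out = 5.982 kJ/mol
  T = 357.4 K: K = (2.974, 2.292, 0.297), RR gives ψ = 0.591, H_out = 26.508 kJ/mol
  T = 336.9 K: K = (2.386, 1.940, 0.242), RR gives ψ = 0.428, H_out = 17.828 kJ/mol
  T = 326.7 K: K = (2.117, 1.771, 0.216), RR gives ψ = 0.321, H_out = 12.577 kJ/mol
  T = 321.6 K: K = (1.988, 1.689, 0.204), RR gives ψ = 0.254, H_out = 9.507 kJ/mol
  T = 319.1 K: K = (1.926, 1.649, 0.198), RR gives ψ = 0.218, H_out = 7.846 kJ/mol
  T = 317.8 K: K = (1.894, 1.629, 0.195), RR gives ψ = 0.197, H_out = 6.933 kJ/mol
Linear interpolation between T = 316.5 (H_out = 5.982) and T = 317.8 (H_out = 6.933) on hF = 6.871 gives T ≈ 317.7 K, at which ψ = 0.20.

T = 317.7 K, V/F = 0.20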